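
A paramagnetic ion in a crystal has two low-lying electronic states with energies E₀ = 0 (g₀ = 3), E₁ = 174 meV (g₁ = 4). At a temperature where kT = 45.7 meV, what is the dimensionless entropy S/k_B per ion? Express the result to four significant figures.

Eᵢ/kT = 0, 3.80744.
Z = Σ gᵢe^(−Eᵢ/kT) = 3·e^(−0) + 4·e^(−3.80744) = 3.00000 + 0.0888198 = 3.08882.
⟨E⟩ = Σ EᵢPᵢ = 5.00341 meV.
S/k_B = ln Z + ⟨E⟩/kT = ln(3.08882) + 5.00341/45.7 = 1.12779 + 0.109484 = 1.237.

1.237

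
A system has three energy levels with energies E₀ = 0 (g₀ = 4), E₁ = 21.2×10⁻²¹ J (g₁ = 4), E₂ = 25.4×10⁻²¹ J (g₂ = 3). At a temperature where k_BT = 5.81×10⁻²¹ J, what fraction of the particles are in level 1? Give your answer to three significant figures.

0.0251

Eᵢ/kT = 0, 3.6489, 4.3718.
Z = Σ gᵢe^(−Eᵢ/kT) = 4·e^(−0) + 4·e^(−3.6489) + 3·e^(−4.3718) = 4.0000 + 0.10408 + 0.037885 = 4.1420.
P₁ = g₁ e^(−E₁/kT) / Z = 0.10408/4.1420 = 0.0251.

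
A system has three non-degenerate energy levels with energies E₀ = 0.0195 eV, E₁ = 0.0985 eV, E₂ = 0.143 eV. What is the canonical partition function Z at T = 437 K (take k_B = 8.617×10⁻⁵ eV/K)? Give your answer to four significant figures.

k_BT = 8.617×10⁻⁵ × 437 K = 0.0376563 eV.
Eᵢ/kT = 0.517842, 2.61576, 3.79751.
Z = Σ e^(−Eᵢ/kT) = e^(−0.517842) + e^(−2.61576) + e^(−3.79751) = 0.595805 + 0.0731122 + 0.0224265 = 0.691344.

Z = 0.6913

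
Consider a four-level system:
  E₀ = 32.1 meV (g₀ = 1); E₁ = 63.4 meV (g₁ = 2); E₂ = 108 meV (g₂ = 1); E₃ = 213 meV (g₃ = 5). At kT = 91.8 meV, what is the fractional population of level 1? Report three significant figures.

0.400

Eᵢ/kT = 0.34967, 0.69063, 1.1765, 2.3203.
Z = Σ gᵢe^(−Eᵢ/kT) = 1·e^(−0.34967) + 2·e^(−0.69063) + 1·e^(−1.1765) + 5·e^(−2.3203) = 0.70492 + 1.0025 + 0.30836 + 0.49122 = 2.5070.
P₁ = g₁ e^(−E₁/kT) / Z = 1.0025/2.5070 = 0.400.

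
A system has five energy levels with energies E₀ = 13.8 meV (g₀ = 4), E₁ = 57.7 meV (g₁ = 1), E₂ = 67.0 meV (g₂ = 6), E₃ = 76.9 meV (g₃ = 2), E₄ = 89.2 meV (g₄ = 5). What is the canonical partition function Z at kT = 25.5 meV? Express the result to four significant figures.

Z = 3.115

Eᵢ/kT = 0.541176, 2.26275, 2.62745, 3.01569, 3.49804.
Z = Σ gᵢe^(−Eᵢ/kT) = 4·e^(−0.541176) + 1·e^(−2.26275) + 6·e^(−2.62745) + 2·e^(−3.01569) + 5·e^(−3.49804) = 2.32825 + 0.104064 + 0.433575 + 0.0980240 + 0.151283 = 3.11520.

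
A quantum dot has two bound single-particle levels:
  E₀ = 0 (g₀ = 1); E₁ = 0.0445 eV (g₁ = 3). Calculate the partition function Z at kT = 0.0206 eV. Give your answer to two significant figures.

Eᵢ/kT = 0, 2.160.
Z = Σ gᵢe^(−Eᵢ/kT) = 1·e^(−0) + 3·e^(−2.160) = 1.000 + 0.3460 = 1.346.

Z = 1.3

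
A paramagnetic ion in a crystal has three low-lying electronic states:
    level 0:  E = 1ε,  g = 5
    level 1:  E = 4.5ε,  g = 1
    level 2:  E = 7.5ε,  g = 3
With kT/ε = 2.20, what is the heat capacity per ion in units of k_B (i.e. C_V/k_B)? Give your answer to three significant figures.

0.329

Eᵢ/kT = 0.45455, 2.0455, 3.4091.
Z = Σ gᵢe^(−Eᵢ/kT) = 5·e^(−0.45455) + 1·e^(−2.0455) + 3·e^(−3.4091) = 3.1737 + 0.12932 + 0.099213 = 3.4022.
⟨E⟩ = 1.3226 ε, ⟨E²⟩ = 3.3429 ε².
C_V/k_B = (⟨E²⟩ − ⟨E⟩²)/(kT)² = (3.3429 − 1.7493)/4.8400 = 0.329.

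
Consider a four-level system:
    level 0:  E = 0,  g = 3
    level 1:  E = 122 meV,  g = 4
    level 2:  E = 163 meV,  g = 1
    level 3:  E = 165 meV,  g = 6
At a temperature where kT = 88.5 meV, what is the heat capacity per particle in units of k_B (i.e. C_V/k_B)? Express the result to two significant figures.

Eᵢ/kT = 0, 1.379, 1.842, 1.864.
Z = Σ gᵢe^(−Eᵢ/kT) = 3·e^(−0) + 4·e^(−1.379) + 1·e^(−1.842) + 6·e^(−1.864) = 3.000 + 1.007 + 0.1585 + 0.9303 = 5.096.
⟨E⟩ = 59.30 meV, ⟨E²⟩ = 8738 meV².
C_V/k_B = (⟨E²⟩ − ⟨E⟩²)/(kT)² = (8738 − 3516)/7832 = 0.67.

0.67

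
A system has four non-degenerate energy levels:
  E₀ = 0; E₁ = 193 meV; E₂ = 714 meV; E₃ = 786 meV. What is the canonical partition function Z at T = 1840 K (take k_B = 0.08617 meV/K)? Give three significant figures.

Z = 1.31

k_BT = 0.08617 × 1840 K = 158.55 meV.
Eᵢ/kT = 0, 1.2173, 4.5033, 4.9574.
Z = Σ e^(−Eᵢ/kT) = e^(−0) + e^(−1.2173) + e^(−4.5033) + e^(−4.9574) = 1.0000 + 0.29603 + 0.011072 + 0.0070312 = 1.3141.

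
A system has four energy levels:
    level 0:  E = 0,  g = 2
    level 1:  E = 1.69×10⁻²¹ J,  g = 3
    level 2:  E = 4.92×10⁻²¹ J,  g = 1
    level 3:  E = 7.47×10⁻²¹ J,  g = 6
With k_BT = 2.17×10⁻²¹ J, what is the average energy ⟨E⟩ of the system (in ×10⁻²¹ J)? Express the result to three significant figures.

1.16 ×10⁻²¹ J

Eᵢ/kT = 0, 0.77880, 2.2673, 3.4424.
Z = Σ gᵢe^(−Eᵢ/kT) = 2·e^(−0) + 3·e^(−0.77880) + 1·e^(−2.2673) + 6·e^(−3.4424) = 2.0000 + 1.3769 + 0.10359 + 0.19193 = 3.6724.
⟨E⟩ = Σ Eᵢ gᵢe^(−Eᵢ/kT) / Z = (0·2.0000 + 1.69·1.3769 + 4.92·0.10359 + 7.47·0.19193) / 3.6724 = 1.16 ×10⁻²¹ J.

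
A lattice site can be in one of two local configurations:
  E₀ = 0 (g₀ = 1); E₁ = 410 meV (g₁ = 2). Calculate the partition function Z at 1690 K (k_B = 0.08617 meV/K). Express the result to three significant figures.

k_BT = 0.08617 × 1690 K = 145.63 meV.
Eᵢ/kT = 0, 2.8154.
Z = Σ gᵢe^(−Eᵢ/kT) = 1·e^(−0) + 2·e^(−2.8154) = 1.0000 + 0.11976 = 1.1198.

Z = 1.12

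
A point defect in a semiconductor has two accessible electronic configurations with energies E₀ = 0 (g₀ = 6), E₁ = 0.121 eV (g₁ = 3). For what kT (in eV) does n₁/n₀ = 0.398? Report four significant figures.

0.5303 eV

n₁/n₀ = (g₁/g₀) exp[−(E₁−E₀)/kT] = 0.398.
⇒ (E₁−E₀)/kT = ln((3/6)/0.398) = ln(1.25628) = 0.228155.
kT = 0.121 eV / 0.228155 = 0.5303 eV.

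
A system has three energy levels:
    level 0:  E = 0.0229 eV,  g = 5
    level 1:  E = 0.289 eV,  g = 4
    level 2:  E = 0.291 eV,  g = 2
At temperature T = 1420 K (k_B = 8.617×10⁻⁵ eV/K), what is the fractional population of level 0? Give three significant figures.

0.881

k_BT = 8.617×10⁻⁵ × 1420 K = 0.12236 eV.
Eᵢ/kT = 0.18715, 2.3619, 2.3782.
Z = Σ gᵢe^(−Eᵢ/kT) = 5·e^(−0.18715) + 4·e^(−2.3619) + 2·e^(−2.3782) = 4.1466 + 0.37696 + 0.18543 = 4.7090.
P₀ = g₀ e^(−E₀/kT) / Z = 4.1466/4.7090 = 0.881.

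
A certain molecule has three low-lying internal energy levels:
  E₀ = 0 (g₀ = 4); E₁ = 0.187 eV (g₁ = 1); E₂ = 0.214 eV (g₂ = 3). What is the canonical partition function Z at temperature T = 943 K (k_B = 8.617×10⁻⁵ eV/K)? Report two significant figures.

Z = 4.3

k_BT = 8.617×10⁻⁵ × 943 K = 0.08126 eV.
Eᵢ/kT = 0, 2.301, 2.634.
Z = Σ gᵢe^(−Eᵢ/kT) = 4·e^(−0) + 1·e^(−2.301) + 3·e^(−2.634) = 4.000 + 0.1002 + 0.2154 = 4.316.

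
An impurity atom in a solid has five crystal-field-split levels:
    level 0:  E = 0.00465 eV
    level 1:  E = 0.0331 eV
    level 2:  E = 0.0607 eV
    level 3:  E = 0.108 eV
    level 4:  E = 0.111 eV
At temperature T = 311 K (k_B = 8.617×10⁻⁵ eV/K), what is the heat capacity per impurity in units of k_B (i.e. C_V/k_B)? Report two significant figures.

k_BT = 8.617×10⁻⁵ × 311 K = 0.02680 eV.
Eᵢ/kT = 0.1735, 1.235, 2.265, 4.030, 4.142.
Z = Σ e^(−Eᵢ/kT) = e^(−0.1735) + e^(−1.235) + e^(−2.265) + e^(−4.030) + e^(−4.142) = 0.8407 + 0.2908 + 0.1038 + 0.01777 + 0.01589 = 1.269.
⟨E⟩ = 0.01853 eV, ⟨E²⟩ = 0.0008844 eV².
C_V/k_B = (⟨E²⟩ − ⟨E⟩²)/(kT)² = (0.0008844 − 0.0003434)/0.0007182 = 0.75.

0.75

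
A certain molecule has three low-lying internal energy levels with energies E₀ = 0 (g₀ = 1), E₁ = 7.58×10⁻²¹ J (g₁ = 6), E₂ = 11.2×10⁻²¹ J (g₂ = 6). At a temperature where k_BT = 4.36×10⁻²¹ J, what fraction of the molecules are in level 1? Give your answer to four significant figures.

0.4194

Eᵢ/kT = 0, 1.73853, 2.56881.
Z = Σ gᵢe^(−Eᵢ/kT) = 1·e^(−0) + 6·e^(−1.73853) + 6·e^(−2.56881) = 1.00000 + 1.05467 + 0.459760 = 2.51443.
P₁ = g₁ e^(−E₁/kT) / Z = 1.05467/2.51443 = 0.4194.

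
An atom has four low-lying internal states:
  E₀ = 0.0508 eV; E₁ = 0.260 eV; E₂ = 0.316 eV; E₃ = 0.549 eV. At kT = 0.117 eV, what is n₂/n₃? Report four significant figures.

7.326

n₂/n₃ = exp[−(E₂−E₃)/kT] = exp(−(-0.233 eV)/(0.117 eV)) = exp(1.99145) = 7.326.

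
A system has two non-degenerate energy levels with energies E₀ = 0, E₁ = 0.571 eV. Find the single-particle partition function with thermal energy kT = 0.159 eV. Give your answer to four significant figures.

Z = 1.028

Eᵢ/kT = 0, 3.59119.
Z = Σ e^(−Eᵢ/kT) = e^(−0) + e^(−3.59119) = 1.00000 + 0.0275655 = 1.02757.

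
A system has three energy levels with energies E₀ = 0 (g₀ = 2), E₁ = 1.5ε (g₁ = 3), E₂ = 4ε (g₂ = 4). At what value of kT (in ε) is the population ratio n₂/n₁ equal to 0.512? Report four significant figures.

n₂/n₁ = (g₂/g₁) exp[−(E₂−E₁)/kT] = 0.512.
⇒ (E₂−E₁)/kT = ln((4/3)/0.512) = ln(2.60417) = 0.957114.
kT = 2.5ε / 0.957114 = 2.612 ε.

2.612 ε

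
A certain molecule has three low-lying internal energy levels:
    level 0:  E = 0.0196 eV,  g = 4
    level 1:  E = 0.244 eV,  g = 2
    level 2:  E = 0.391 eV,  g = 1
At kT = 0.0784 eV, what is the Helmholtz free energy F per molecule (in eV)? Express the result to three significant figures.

Eᵢ/kT = 0.25000, 3.1122, 4.9872.
Z = Σ gᵢe^(−Eᵢ/kT) = 4·e^(−0.25000) + 2·e^(−3.1122) + 1·e^(−4.9872) = 3.1152 + 0.089006 + 0.0068247 = 3.2110.
F = −kT ln Z = −0.0784 × ln(3.2110) = −0.0784 × 1.1666 = -0.0915 eV.

-0.0915 eV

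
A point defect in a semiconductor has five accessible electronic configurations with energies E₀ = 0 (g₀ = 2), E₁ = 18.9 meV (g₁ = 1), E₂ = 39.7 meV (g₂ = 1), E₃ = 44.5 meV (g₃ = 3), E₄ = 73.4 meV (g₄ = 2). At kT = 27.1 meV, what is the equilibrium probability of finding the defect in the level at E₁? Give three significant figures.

Eᵢ/kT = 0, 0.69742, 1.4649, 1.6421, 2.7085.
Z = Σ gᵢe^(−Eᵢ/kT) = 2·e^(−0) + 1·e^(−0.69742) + 1·e^(−1.4649) + 3·e^(−1.6421) + 2·e^(−2.7085) = 2.0000 + 0.49787 + 0.23110 + 0.58072 + 0.13327 = 3.4430.
P₁ = g₁ e^(−E₁/kT) / Z = 0.49787/3.4430 = 0.145.

0.145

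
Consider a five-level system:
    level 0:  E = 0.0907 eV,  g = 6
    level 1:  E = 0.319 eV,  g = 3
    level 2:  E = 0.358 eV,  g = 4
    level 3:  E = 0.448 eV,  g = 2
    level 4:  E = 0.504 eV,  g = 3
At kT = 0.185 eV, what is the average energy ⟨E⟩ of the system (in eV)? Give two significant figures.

0.17 eV

Eᵢ/kT = 0.4903, 1.724, 1.935, 2.422, 2.724.
Z = Σ gᵢe^(−Eᵢ/kT) = 6·e^(−0.4903) + 3·e^(−1.724) + 4·e^(−1.935) + 2·e^(−2.422) + 3·e^(−2.724) = 3.675 + 0.5351 + 0.5777 + 0.1775 + 0.1968 = 5.162.
⟨E⟩ = Σ Eᵢ gᵢe^(−Eᵢ/kT) / Z = (0.0907·3.675 + 0.319·0.5351 + 0.358·0.5777 + 0.448·0.1775 + 0.504·0.1968) / 5.162 = 0.17 eV.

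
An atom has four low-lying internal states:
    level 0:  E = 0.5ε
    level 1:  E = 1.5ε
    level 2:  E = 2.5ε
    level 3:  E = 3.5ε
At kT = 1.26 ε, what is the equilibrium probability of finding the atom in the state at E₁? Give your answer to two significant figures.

0.26

Eᵢ/kT = 0.3968, 1.190, 1.984, 2.778.
Z = Σ e^(−Eᵢ/kT) = e^(−0.3968) + e^(−1.190) + e^(−1.984) + e^(−2.778) = 0.6725 + 0.3042 + 0.1375 + 0.06216 = 1.176.
P₁ = e^(−E₁/kT) / Z = 0.3042/1.176 = 0.26.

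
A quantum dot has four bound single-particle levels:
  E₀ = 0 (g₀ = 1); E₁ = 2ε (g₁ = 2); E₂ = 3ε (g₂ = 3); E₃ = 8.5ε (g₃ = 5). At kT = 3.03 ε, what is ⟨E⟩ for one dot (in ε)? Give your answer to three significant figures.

2.31 ε

Eᵢ/kT = 0, 0.66007, 0.99010, 2.8053.
Z = Σ gᵢe^(−Eᵢ/kT) = 1·e^(−0) + 2·e^(−0.66007) + 3·e^(−0.99010) + 5·e^(−2.8053) = 1.0000 + 1.0336 + 1.1146 + 0.30244 = 3.4506.
⟨E⟩ = Σ Eᵢ gᵢe^(−Eᵢ/kT) / Z = (0·1.0000 + 2·1.0336 + 3·1.1146 + 8.5·0.30244) / 3.4506 = 2.31 ε.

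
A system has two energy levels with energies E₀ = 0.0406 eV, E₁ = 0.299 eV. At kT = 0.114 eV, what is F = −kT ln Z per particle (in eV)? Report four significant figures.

0.02936 eV

Eᵢ/kT = 0.356140, 2.62281.
Z = Σ e^(−Eᵢ/kT) = e^(−0.356140) + e^(−2.62281) = 0.700375 + 0.0725986 = 0.772974.
F = −kT ln Z = −0.114 × ln(0.772974) = −0.114 × -0.257510 = 0.02936 eV.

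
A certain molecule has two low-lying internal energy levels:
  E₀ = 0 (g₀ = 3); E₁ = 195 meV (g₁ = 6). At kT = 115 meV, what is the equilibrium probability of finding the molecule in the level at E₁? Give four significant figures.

Eᵢ/kT = 0, 1.69565.
Z = Σ gᵢe^(−Eᵢ/kT) = 3·e^(−0) + 6·e^(−1.69565) = 3.00000 + 1.10088 = 4.10088.
P₁ = g₁ e^(−E₁/kT) / Z = 1.10088/4.10088 = 0.2684.

0.2684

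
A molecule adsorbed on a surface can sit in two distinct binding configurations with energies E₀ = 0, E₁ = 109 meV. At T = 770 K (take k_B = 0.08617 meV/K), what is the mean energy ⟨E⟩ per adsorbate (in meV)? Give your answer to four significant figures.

k_BT = 0.08617 × 770 K = 66.3509 meV.
Eᵢ/kT = 0, 1.64278.
Z = Σ e^(−Eᵢ/kT) = e^(−0) + e^(−1.64278) = 1.00000 + 0.193442 = 1.19344.
⟨E⟩ = Σ Eᵢ e^(−Eᵢ/kT) / Z = (0·1.00000 + 109·0.193442) / 1.19344 = 17.67 meV.

17.67 meV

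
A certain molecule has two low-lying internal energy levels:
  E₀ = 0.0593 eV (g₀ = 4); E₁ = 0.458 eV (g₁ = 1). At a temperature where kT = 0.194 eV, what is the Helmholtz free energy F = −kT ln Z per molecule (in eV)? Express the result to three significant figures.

Eᵢ/kT = 0.30567, 2.3608.
Z = Σ gᵢe^(−Eᵢ/kT) = 4·e^(−0.30567) + 1·e^(−2.3608) = 2.9465 + 0.094345 = 3.0408.
F = −kT ln Z = −0.194 × ln(3.0408) = −0.194 × 1.1121 = -0.216 eV.

-0.216 eV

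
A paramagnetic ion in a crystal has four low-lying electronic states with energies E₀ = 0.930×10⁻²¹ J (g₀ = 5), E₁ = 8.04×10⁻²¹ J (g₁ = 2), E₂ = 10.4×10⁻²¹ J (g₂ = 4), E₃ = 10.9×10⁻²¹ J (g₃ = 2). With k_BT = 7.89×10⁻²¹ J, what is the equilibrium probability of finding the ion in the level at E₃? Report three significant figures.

Eᵢ/kT = 0.11787, 1.0190, 1.3181, 1.3815.
Z = Σ gᵢe^(−Eᵢ/kT) = 5·e^(−0.11787) + 2·e^(−1.0190) + 4·e^(−1.3181) + 2·e^(−1.3815) = 4.4441 + 0.72191 + 1.0706 + 0.50240 = 6.7390.
P₃ = g₃ e^(−E₃/kT) / Z = 0.50240/6.7390 = 0.0746.

0.0746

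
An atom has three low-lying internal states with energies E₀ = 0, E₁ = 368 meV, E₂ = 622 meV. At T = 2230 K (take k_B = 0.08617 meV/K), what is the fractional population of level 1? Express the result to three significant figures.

0.124

k_BT = 0.08617 × 2230 K = 192.16 meV.
Eᵢ/kT = 0, 1.9151, 3.2369.
Z = Σ e^(−Eᵢ/kT) = e^(−0) + e^(−1.9151) + e^(−3.2369) = 1.0000 + 0.14733 + 0.039285 = 1.1866.
P₁ = e^(−E₁/kT) / Z = 0.14733/1.1866 = 0.124.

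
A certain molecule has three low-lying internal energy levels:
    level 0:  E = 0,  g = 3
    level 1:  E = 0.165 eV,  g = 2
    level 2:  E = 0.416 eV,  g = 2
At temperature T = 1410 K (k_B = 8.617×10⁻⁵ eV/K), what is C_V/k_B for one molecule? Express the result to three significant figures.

0.412

k_BT = 8.617×10⁻⁵ × 1410 K = 0.12150 eV.
Eᵢ/kT = 0, 1.3580, 3.4239.
Z = Σ gᵢe^(−Eᵢ/kT) = 3·e^(−0) + 2·e^(−1.3580) + 2·e^(−3.4239) = 3.0000 + 0.51435 + 0.065170 = 3.5795.
⟨E⟩ = 0.031283 eV, ⟨E²⟩ = 0.0070628 eV².
C_V/k_B = (⟨E²⟩ − ⟨E⟩²)/(kT)² = (0.0070628 − 0.00097863)/0.014762 = 0.412.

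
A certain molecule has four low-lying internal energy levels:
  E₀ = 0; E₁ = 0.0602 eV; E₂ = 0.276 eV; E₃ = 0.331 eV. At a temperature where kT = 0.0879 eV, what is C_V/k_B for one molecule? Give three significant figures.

Eᵢ/kT = 0, 0.68487, 3.1399, 3.7656.
Z = Σ e^(−Eᵢ/kT) = e^(−0) + e^(−0.68487) + e^(−3.1399) + e^(−3.7656) = 1.0000 + 0.50416 + 0.043287 + 0.023154 = 1.5706.
⟨E⟩ = 0.031811 eV, ⟨E²⟩ = 0.0048779 eV².
C_V/k_B = (⟨E²⟩ − ⟨E⟩²)/(kT)² = (0.0048779 − 0.0010119)/0.0077264 = 0.500.

0.500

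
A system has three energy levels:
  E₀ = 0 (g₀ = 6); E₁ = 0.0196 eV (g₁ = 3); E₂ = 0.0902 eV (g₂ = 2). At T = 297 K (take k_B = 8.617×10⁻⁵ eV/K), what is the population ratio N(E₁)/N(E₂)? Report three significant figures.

23.7

k_BT = 8.617×10⁻⁵ × 297 K = 0.025592 eV.
n₁/n₂ = (g₁/g₂) exp[−(E₁−E₂)/kT] = (3/2) × exp(−(-0.0706 eV)/(0.025592 eV)) = (3/2) × exp(2.7587) = 23.7.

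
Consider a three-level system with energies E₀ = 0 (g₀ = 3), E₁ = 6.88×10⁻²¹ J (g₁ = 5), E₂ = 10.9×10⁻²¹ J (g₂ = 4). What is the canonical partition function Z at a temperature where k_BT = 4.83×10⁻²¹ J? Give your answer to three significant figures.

Z = 4.62

Eᵢ/kT = 0, 1.4244, 2.2567.
Z = Σ gᵢe^(−Eᵢ/kT) = 3·e^(−0) + 5·e^(−1.4244) + 4·e^(−2.2567) = 3.0000 + 1.2033 + 0.41878 = 4.6221.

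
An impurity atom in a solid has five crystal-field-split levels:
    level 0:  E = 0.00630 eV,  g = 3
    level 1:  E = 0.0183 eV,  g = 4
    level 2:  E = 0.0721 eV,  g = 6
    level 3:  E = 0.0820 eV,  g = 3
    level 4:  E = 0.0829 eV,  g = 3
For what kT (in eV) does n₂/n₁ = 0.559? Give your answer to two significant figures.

n₂/n₁ = (g₂/g₁) exp[−(E₂−E₁)/kT] = 0.559.
⇒ (E₂−E₁)/kT = ln((6/4)/0.559) = ln(2.683) = 0.9869.
kT = 0.0538 eV / 0.9869 = 0.055 eV.

0.055 eV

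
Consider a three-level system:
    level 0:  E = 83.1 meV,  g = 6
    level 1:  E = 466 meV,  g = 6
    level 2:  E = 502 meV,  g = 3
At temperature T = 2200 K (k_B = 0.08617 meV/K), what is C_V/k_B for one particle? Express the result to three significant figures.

k_BT = 0.08617 × 2200 K = 189.57 meV.
Eᵢ/kT = 0.43836, 2.4582, 2.6481.
Z = Σ gᵢe^(−Eᵢ/kT) = 6·e^(−0.43836) + 6·e^(−2.4582) + 3·e^(−2.6481) = 3.8706 + 0.51353 + 0.21236 = 4.5965.
⟨E⟩ = 145.23 meV, ⟨E²⟩ = 41719 meV².
C_V/k_B = (⟨E²⟩ − ⟨E⟩²)/(kT)² = (41719 − 21092)/35937 = 0.574.

0.574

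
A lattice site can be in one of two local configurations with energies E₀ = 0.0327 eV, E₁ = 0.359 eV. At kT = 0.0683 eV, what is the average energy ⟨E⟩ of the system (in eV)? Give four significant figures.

Eᵢ/kT = 0.478770, 5.25622.
Z = Σ e^(−Eᵢ/kT) = e^(−0.478770) + e^(−5.25622) = 0.619545 + 0.00521498 = 0.624760.
⟨E⟩ = Σ Eᵢ e^(−Eᵢ/kT) / Z = (0.0327·0.619545 + 0.359·0.00521498) / 0.624760 = 0.03542 eV.

0.03542 eV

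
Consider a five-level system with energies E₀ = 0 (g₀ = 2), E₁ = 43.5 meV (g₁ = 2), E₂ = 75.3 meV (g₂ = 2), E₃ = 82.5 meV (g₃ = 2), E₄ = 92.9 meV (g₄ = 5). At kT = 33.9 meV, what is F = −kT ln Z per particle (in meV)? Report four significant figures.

-40.16 meV

Eᵢ/kT = 0, 1.28319, 2.22124, 2.43363, 2.74041.
Z = Σ gᵢe^(−Eᵢ/kT) = 2·e^(−0) + 2·e^(−1.28319) + 2·e^(−2.22124) + 2·e^(−2.43363) + 5·e^(−2.74041) = 2.00000 + 0.554304 + 0.216949 + 0.175436 + 0.322719 = 3.26941.
F = −kT ln Z = −33.9 × ln(3.26941) = −33.9 × 1.18461 = -40.16 meV.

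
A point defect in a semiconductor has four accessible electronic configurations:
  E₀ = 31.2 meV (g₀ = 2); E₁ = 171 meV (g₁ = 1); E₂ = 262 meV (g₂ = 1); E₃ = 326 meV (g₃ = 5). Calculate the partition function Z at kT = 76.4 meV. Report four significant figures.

Z = 1.539

Eᵢ/kT = 0.408377, 2.23822, 3.42932, 4.26702.
Z = Σ gᵢe^(−Eᵢ/kT) = 2·e^(−0.408377) + 1·e^(−2.23822) + 1·e^(−3.42932) + 5·e^(−4.26702) = 1.32946 + 0.106648 + 0.0324090 + 0.0701176 = 1.53863.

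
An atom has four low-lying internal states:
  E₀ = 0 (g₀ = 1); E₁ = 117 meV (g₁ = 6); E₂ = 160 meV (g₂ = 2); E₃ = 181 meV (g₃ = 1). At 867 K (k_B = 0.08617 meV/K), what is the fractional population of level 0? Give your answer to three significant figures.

0.388

k_BT = 0.08617 × 867 K = 74.709 meV.
Eᵢ/kT = 0, 1.5661, 2.1416, 2.4227.
Z = Σ gᵢe^(−Eᵢ/kT) = 1·e^(−0) + 6·e^(−1.5661) + 2·e^(−2.1416) + 1·e^(−2.4227) = 1.0000 + 1.2531 + 0.23493 + 0.088682 = 2.5767.
P₀ = g₀ e^(−E₀/kT) / Z = 1.0000/2.5767 = 0.388.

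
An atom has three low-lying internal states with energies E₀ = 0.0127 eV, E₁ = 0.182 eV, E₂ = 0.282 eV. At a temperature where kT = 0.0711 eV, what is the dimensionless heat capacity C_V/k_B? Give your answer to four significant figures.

Eᵢ/kT = 0.178622, 2.55977, 3.96624.
Z = Σ e^(−Eᵢ/kT) = e^(−0.178622) + e^(−2.55977) + e^(−3.96624) = 0.836422 + 0.0773225 + 0.0189445 = 0.932689.
⟨E⟩ = 0.0322054 eV, ⟨E²⟩ = 0.00450598 eV².
C_V/k_B = (⟨E²⟩ − ⟨E⟩²)/(kT)² = (0.00450598 − 0.00103719)/0.00505521 = 0.6862.

0.6862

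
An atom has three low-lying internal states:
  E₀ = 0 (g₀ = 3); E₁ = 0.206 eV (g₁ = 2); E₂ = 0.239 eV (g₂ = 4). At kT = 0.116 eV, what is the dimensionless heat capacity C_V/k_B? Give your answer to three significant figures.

Eᵢ/kT = 0, 1.7759, 2.0603.
Z = Σ gᵢe^(−Eᵢ/kT) = 3·e^(−0) + 2·e^(−1.7759) + 4·e^(−2.0603) = 3.0000 + 0.33866 + 0.50966 = 3.8483.
⟨E⟩ = 0.049781 eV, ⟨E²⟩ = 0.011299 eV².
C_V/k_B = (⟨E²⟩ − ⟨E⟩²)/(kT)² = (0.011299 − 0.0024781)/0.013456 = 0.656.

0.656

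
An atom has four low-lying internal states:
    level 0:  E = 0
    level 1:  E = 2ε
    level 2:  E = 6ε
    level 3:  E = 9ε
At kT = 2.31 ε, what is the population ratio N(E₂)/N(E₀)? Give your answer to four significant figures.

0.07447

n₂/n₀ = exp[−(E₂−E₀)/kT] = exp(−(6ε)/(2.31ε)) = exp(-2.59740) = 0.07447.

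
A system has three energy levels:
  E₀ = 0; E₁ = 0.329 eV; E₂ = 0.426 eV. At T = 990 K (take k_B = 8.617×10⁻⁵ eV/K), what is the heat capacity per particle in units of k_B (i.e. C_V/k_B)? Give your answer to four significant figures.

k_BT = 8.617×10⁻⁵ × 990 K = 0.0853083 eV.
Eᵢ/kT = 0, 3.85660, 4.99365.
Z = Σ e^(−Eᵢ/kT) = e^(−0) + e^(−3.85660) + e^(−4.99365) = 1.00000 + 0.0211398 + 0.00678087 = 1.02792.
⟨E⟩ = 0.00957628 eV, ⟨E²⟩ = 0.00342318 eV².
C_V/k_B = (⟨E²⟩ − ⟨E⟩²)/(kT)² = (0.00342318 − 0.0000917051)/0.00727751 = 0.4578.

0.4578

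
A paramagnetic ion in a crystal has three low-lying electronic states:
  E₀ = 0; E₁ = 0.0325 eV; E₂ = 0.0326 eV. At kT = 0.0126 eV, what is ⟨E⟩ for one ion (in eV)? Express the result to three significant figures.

0.00427 eV

Eᵢ/kT = 0, 2.5794, 2.5873.
Z = Σ e^(−Eᵢ/kT) = e^(−0) + e^(−2.5794) + e^(−2.5873) = 1.0000 + 0.075819 + 0.075223 = 1.1510.
⟨E⟩ = Σ Eᵢ e^(−Eᵢ/kT) / Z = (0·1.0000 + 0.0325·0.075819 + 0.0326·0.075223) / 1.1510 = 0.00427 eV.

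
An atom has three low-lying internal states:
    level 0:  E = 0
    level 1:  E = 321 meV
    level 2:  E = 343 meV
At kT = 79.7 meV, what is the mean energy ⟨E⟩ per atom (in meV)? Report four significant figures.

10.04 meV

Eᵢ/kT = 0, 4.02760, 4.30364.
Z = Σ e^(−Eᵢ/kT) = e^(−0) + e^(−4.02760) + e^(−4.30364) = 1.00000 + 0.0178170 + 0.0135193 = 1.03134.
⟨E⟩ = Σ Eᵢ e^(−Eᵢ/kT) / Z = (0·1.00000 + 321·0.0178170 + 343·0.0135193) / 1.03134 = 10.04 meV.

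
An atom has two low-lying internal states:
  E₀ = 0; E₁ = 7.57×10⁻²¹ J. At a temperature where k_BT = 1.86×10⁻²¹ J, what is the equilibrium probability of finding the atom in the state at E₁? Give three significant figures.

Eᵢ/kT = 0, 4.0699.
Z = Σ e^(−Eᵢ/kT) = e^(−0) + e^(−4.0699) = 1.0000 + 0.017079 = 1.0171.
P₁ = e^(−E₁/kT) / Z = 0.017079/1.0171 = 0.0168.

0.0168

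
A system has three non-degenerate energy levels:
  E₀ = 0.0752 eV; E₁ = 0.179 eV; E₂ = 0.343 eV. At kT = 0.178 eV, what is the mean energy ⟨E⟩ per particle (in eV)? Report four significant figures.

Eᵢ/kT = 0.422472, 1.00562, 1.92697.
Z = Σ e^(−Eᵢ/kT) = e^(−0.422472) + e^(−1.00562) + e^(−1.92697) = 0.655425 + 0.365818 + 0.145589 = 1.16683.
⟨E⟩ = Σ Eᵢ e^(−Eᵢ/kT) / Z = (0.0752·0.655425 + 0.179·0.365818 + 0.343·0.145589) / 1.16683 = 0.1412 eV.

0.1412 eV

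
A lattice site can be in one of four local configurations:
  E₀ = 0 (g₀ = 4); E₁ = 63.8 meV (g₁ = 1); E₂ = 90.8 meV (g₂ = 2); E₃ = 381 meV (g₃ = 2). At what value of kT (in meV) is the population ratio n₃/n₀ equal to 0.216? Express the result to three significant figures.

n₃/n₀ = (g₃/g₀) exp[−(E₃−E₀)/kT] = 0.216.
⇒ (E₃−E₀)/kT = ln((2/4)/0.216) = ln(2.3148) = 0.83932.
kT = 381 meV / 0.83932 = 454 meV.

454 meV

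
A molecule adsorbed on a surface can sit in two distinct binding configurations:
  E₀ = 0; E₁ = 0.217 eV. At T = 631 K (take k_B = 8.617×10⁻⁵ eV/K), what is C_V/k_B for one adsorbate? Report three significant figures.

0.284

k_BT = 8.617×10⁻⁵ × 631 K = 0.054373 eV.
Eᵢ/kT = 0, 3.9910.
Z = Σ e^(−Eᵢ/kT) = e^(−0) + e^(−3.9910) = 1.0000 + 0.018481 = 1.0185.
⟨E⟩ = 0.0039375 eV, ⟨E²⟩ = 0.00085444 eV².
C_V/k_B = (⟨E²⟩ − ⟨E⟩²)/(kT)² = (0.00085444 − 0.000015504)/0.0029564 = 0.284.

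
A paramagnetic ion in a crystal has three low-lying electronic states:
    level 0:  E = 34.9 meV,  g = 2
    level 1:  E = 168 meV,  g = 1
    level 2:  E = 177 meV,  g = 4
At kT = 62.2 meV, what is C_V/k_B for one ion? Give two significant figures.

Eᵢ/kT = 0.5611, 2.701, 2.846.
Z = Σ gᵢe^(−Eᵢ/kT) = 2·e^(−0.5611) + 1·e^(−2.701) + 4·e^(−2.846) = 1.141 + 0.06714 + 0.2323 = 1.440.
⟨E⟩ = 64.04 meV, ⟨E²⟩ = 7335 meV².
C_V/k_B = (⟨E²⟩ − ⟨E⟩²)/(kT)² = (7335 − 4101)/3869 = 0.84.

0.84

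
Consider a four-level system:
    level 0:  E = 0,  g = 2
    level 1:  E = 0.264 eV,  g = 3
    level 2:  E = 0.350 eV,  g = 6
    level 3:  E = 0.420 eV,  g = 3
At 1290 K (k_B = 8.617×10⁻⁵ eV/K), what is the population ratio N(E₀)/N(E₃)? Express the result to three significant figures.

k_BT = 8.617×10⁻⁵ × 1290 K = 0.11116 eV.
n₀/n₃ = (g₀/g₃) exp[−(E₀−E₃)/kT] = (2/3) × exp(−(-0.420 eV)/(0.11116 eV)) = (2/3) × exp(3.7783) = 29.2.

29.2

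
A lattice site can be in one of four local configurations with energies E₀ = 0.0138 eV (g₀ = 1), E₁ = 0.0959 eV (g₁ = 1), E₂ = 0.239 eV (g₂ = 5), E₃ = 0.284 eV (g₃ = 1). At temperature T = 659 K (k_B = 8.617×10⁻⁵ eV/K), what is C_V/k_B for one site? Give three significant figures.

k_BT = 8.617×10⁻⁵ × 659 K = 0.056786 eV.
Eᵢ/kT = 0.24302, 1.6888, 4.2088, 5.0012.
Z = Σ gᵢe^(−Eᵢ/kT) = 1·e^(−0.24302) + 1·e^(−1.6888) + 5·e^(−4.2088) + 1·e^(−5.0012) = 0.78426 + 0.18474 + 0.074321 + 0.0067299 = 1.0501.
⟨E⟩ = 0.045913 eV, ⟨E²⟩ = 0.0063198 eV².
C_V/k_B = (⟨E²⟩ − ⟨E⟩²)/(kT)² = (0.0063198 − 0.0021080)/0.0032246 = 1.31.

1.31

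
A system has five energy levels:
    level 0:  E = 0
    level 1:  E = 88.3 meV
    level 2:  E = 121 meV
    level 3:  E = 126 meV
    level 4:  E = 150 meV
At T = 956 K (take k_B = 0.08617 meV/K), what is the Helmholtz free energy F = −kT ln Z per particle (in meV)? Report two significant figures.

-55 meV

k_BT = 0.08617 × 956 K = 82.38 meV.
Eᵢ/kT = 0, 1.072, 1.469, 1.529, 1.821.
Z = Σ e^(−Eᵢ/kT) = e^(−0) + e^(−1.072) + e^(−1.469) + e^(−1.529) + e^(−1.821) = 1.000 + 0.3423 + 0.2302 + 0.2168 + 0.1619 = 1.951.
F = −kT ln Z = −82.38 × ln(1.951) = −82.38 × 0.6683 = -55 meV.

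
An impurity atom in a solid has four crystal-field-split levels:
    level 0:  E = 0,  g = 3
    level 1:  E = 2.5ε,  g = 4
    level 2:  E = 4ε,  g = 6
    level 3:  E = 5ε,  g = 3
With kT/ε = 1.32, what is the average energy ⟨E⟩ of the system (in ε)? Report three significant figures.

Eᵢ/kT = 0, 1.8939, 3.0303, 3.7879.
Z = Σ gᵢe^(−Eᵢ/kT) = 3·e^(−0) + 4·e^(−1.8939) + 6·e^(−3.0303) + 3·e^(−3.7879) = 3.0000 + 0.60194 + 0.28981 + 0.067929 = 3.9597.
⟨E⟩ = Σ Eᵢ gᵢe^(−Eᵢ/kT) / Z = (0·3.0000 + 2.5·0.60194 + 4·0.28981 + 5·0.067929) / 3.9597 = 0.759 ε.

0.759 ε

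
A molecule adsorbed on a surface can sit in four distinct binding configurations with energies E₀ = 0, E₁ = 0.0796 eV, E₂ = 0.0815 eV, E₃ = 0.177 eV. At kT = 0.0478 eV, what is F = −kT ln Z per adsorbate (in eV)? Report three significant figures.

-0.0159 eV

Eᵢ/kT = 0, 1.6653, 1.7050, 3.7029.
Z = Σ e^(−Eᵢ/kT) = e^(−0) + e^(−1.6653) + e^(−1.7050) + e^(−3.7029) = 1.0000 + 0.18913 + 0.18177 + 0.024652 = 1.3956.
F = −kT ln Z = −0.0478 × ln(1.3956) = −0.0478 × 0.33332 = -0.0159 eV.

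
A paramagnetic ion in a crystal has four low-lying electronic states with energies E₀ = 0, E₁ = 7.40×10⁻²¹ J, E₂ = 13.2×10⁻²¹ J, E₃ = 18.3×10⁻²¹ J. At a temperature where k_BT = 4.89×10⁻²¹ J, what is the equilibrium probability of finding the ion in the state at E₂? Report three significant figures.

0.0513

Eᵢ/kT = 0, 1.5133, 2.6994, 3.7423.
Z = Σ e^(−Eᵢ/kT) = e^(−0) + e^(−1.5133) + e^(−2.6994) + e^(−3.7423) = 1.0000 + 0.22018 + 0.067246 + 0.023700 = 1.3111.
P₂ = e^(−E₂/kT) / Z = 0.067246/1.3111 = 0.0513.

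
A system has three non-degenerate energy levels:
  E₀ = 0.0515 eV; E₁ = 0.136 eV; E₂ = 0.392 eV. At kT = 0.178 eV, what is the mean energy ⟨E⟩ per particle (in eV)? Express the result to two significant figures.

Eᵢ/kT = 0.2893, 0.7640, 2.202.
Z = Σ e^(−Eᵢ/kT) = e^(−0.2893) + e^(−0.7640) + e^(−2.202) = 0.7488 + 0.4658 + 0.1106 = 1.325.
⟨E⟩ = Σ Eᵢ e^(−Eᵢ/kT) / Z = (0.0515·0.7488 + 0.136·0.4658 + 0.392·0.1106) / 1.325 = 0.11 eV.

0.11 eV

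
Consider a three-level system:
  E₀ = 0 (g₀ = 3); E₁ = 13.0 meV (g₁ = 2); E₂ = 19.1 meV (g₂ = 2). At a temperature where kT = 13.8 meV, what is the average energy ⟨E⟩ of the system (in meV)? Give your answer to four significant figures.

4.604 meV

Eᵢ/kT = 0, 0.942029, 1.38406.
Z = Σ gᵢe^(−Eᵢ/kT) = 3·e^(−0) + 2·e^(−0.942029) + 2·e^(−1.38406) = 3.00000 + 0.779672 + 0.501118 = 4.28079.
⟨E⟩ = Σ Eᵢ gᵢe^(−Eᵢ/kT) / Z = (0·3.00000 + 13.0·0.779672 + 19.1·0.501118) / 4.28079 = 4.604 meV.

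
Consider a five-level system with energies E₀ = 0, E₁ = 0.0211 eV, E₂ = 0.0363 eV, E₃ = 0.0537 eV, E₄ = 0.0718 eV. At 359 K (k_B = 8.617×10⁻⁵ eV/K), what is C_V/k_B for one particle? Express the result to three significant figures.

k_BT = 8.617×10⁻⁵ × 359 K = 0.030935 eV.
Eᵢ/kT = 0, 0.68208, 1.1734, 1.7359, 2.3210.
Z = Σ e^(−Eᵢ/kT) = e^(−0) + e^(−0.68208) + e^(−1.1734) + e^(−1.7359) + e^(−2.3210) = 1.0000 + 0.50556 + 0.30931 + 0.17624 + 0.098175 = 2.0893.
⟨E⟩ = 0.018383 eV, ⟨E²⟩ = 0.00078830 eV².
C_V/k_B = (⟨E²⟩ − ⟨E⟩²)/(kT)² = (0.00078830 − 0.00033793)/0.00095697 = 0.471.

0.471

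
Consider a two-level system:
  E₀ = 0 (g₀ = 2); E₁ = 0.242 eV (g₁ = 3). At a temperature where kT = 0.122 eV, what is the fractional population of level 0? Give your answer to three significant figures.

0.829

Eᵢ/kT = 0, 1.9836.
Z = Σ gᵢe^(−Eᵢ/kT) = 2·e^(−0) + 3·e^(−1.9836) = 2.0000 + 0.41272 = 2.4127.
P₀ = g₀ e^(−E₀/kT) / Z = 2.0000/2.4127 = 0.829.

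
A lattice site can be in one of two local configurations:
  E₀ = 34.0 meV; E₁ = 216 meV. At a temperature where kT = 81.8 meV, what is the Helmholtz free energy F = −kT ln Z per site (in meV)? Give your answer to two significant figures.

26 meV

Eᵢ/kT = 0.4156, 2.641.
Z = Σ e^(−Eᵢ/kT) = e^(−0.4156) + e^(−2.641) = 0.6599 + 0.07129 = 0.7312.
F = −kT ln Z = −81.8 × ln(0.7312) = −81.8 × -0.3131 = 26 meV.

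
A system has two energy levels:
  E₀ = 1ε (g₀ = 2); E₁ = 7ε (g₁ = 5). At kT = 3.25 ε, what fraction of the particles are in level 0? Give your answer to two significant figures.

0.72

Eᵢ/kT = 0.3077, 2.154.
Z = Σ gᵢe^(−Eᵢ/kT) = 2·e^(−0.3077) + 5·e^(−2.154) = 1.470 + 0.5801 = 2.050.
P₀ = g₀ e^(−E₀/kT) / Z = 1.470/2.050 = 0.72.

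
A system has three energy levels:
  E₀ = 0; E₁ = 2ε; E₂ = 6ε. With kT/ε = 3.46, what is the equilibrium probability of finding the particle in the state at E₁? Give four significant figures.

0.3229

Eᵢ/kT = 0, 0.578035, 1.73410.
Z = Σ e^(−Eᵢ/kT) = e^(−0) + e^(−0.578035) + e^(−1.73410) = 1.00000 + 0.561000 + 0.176559 = 1.73756.
P₁ = e^(−E₁/kT) / Z = 0.561000/1.73756 = 0.3229.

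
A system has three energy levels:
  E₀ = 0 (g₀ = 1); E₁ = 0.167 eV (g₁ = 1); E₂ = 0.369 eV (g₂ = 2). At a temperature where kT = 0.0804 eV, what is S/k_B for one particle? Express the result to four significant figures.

Eᵢ/kT = 0, 2.07711, 4.58955.
Z = Σ gᵢe^(−Eᵢ/kT) = 1·e^(−0) + 1·e^(−2.07711) + 2·e^(−4.58955) = 1.00000 + 0.125292 + 0.0203149 = 1.14561.
⟨E⟩ = Σ EᵢPᵢ = 0.0248077 eV.
S/k_B = ln Z + ⟨E⟩/kT = ln(1.14561) + 0.0248077/0.0804 = 0.135937 + 0.308553 = 0.4445.

0.4445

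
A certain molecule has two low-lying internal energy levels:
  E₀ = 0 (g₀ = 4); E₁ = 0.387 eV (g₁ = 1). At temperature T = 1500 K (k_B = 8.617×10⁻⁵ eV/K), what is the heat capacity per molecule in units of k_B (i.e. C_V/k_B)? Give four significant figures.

k_BT = 8.617×10⁻⁵ × 1500 K = 0.129255 eV.
Eᵢ/kT = 0, 2.99408.
Z = Σ gᵢe^(−Eᵢ/kT) = 4·e^(−0) + 1·e^(−2.99408) = 4.00000 + 0.0500827 = 4.05008.
⟨E⟩ = 0.00478559 eV, ⟨E²⟩ = 0.00185202 eV².
C_V/k_B = (⟨E²⟩ − ⟨E⟩²)/(kT)² = (0.00185202 − 0.0000229019)/0.0167069 = 0.1095.

0.1095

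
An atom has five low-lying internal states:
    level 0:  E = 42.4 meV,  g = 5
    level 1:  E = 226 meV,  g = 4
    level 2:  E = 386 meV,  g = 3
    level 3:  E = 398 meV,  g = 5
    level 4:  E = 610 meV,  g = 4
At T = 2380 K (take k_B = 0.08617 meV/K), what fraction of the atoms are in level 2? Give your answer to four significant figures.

0.06743

k_BT = 0.08617 × 2380 K = 205.085 meV.
Eᵢ/kT = 0.206744, 1.10198, 1.88215, 1.94066, 2.97438.
Z = Σ gᵢe^(−Eᵢ/kT) = 5·e^(−0.206744) + 4·e^(−1.10198) + 3·e^(−1.88215) + 5·e^(−1.94066) + 4·e^(−2.97438) = 4.06614 + 1.32885 + 0.456787 + 0.718046 + 0.204316 = 6.77414.
P₂ = g₂ e^(−E₂/kT) / Z = 0.456787/6.77414 = 0.06743.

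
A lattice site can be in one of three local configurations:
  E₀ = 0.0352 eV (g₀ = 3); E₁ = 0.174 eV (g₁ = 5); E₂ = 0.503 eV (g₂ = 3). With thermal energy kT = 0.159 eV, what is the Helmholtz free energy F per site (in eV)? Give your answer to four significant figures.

Eᵢ/kT = 0.221384, 1.09434, 3.16352.
Z = Σ gᵢe^(−Eᵢ/kT) = 3·e^(−0.221384) + 5·e^(−1.09434) + 3·e^(−3.16352) = 2.40423 + 1.67380 + 0.126830 = 4.20486.
F = −kT ln Z = −0.159 × ln(4.20486) = −0.159 × 1.43624 = -0.2284 eV.

-0.2284 eV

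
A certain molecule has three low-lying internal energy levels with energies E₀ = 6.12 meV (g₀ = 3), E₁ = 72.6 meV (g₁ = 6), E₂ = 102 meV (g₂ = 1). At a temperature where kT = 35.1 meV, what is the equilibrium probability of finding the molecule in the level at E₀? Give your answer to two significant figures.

0.76

Eᵢ/kT = 0.1744, 2.068, 2.906.
Z = Σ gᵢe^(−Eᵢ/kT) = 3·e^(−0.1744) + 6·e^(−2.068) + 1·e^(−2.906) = 2.520 + 0.7586 + 0.05469 = 3.333.
P₀ = g₀ e^(−E₀/kT) / Z = 2.520/3.333 = 0.76.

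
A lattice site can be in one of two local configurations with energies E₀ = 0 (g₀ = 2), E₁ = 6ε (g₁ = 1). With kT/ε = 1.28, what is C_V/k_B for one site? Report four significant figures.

0.1003

Eᵢ/kT = 0, 4.68750.
Z = Σ gᵢe^(−Eᵢ/kT) = 2·e^(−0) + 1·e^(−4.68750) = 2.00000 + 0.00920968 = 2.00921.
⟨E⟩ = 0.0275024 ε, ⟨E²⟩ = 0.165014 ε².
C_V/k_B = (⟨E²⟩ − ⟨E⟩²)/(kT)² = (0.165014 − 0.000756382)/1.63840 = 0.1003.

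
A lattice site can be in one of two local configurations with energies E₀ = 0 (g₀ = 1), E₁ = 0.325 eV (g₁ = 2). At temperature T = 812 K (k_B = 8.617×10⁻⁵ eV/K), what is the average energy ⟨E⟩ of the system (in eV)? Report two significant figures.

k_BT = 8.617×10⁻⁵ × 812 K = 0.06997 eV.
Eᵢ/kT = 0, 4.645.
Z = Σ gᵢe^(−Eᵢ/kT) = 1·e^(−0) + 2·e^(−4.645) = 1.000 + 0.01922 = 1.019.
⟨E⟩ = Σ Eᵢ gᵢe^(−Eᵢ/kT) / Z = (0·1.000 + 0.325·0.01922) / 1.019 = 0.0061 eV.

0.0061 eV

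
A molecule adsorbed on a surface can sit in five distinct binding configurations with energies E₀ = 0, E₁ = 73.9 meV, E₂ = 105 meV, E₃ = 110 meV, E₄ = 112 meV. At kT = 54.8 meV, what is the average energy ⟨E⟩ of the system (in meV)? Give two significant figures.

Eᵢ/kT = 0, 1.349, 1.916, 2.007, 2.044.
Z = Σ e^(−Eᵢ/kT) = e^(−0) + e^(−1.349) + e^(−1.916) + e^(−2.007) + e^(−2.044) = 1.000 + 0.2595 + 0.1472 + 0.1344 + 0.1295 = 1.671.
⟨E⟩ = Σ Eᵢ e^(−Eᵢ/kT) / Z = (0·1.000 + 73.9·0.2595 + 105·0.1472 + 110·0.1344 + 112·0.1295) / 1.671 = 38 meV.

38 meV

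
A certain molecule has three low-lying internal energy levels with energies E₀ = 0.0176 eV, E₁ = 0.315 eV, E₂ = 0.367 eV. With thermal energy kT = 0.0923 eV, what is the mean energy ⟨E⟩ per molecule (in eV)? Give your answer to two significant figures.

Eᵢ/kT = 0.1907, 3.413, 3.976.
Z = Σ e^(−Eᵢ/kT) = e^(−0.1907) + e^(−3.413) + e^(−3.976) = 0.8264 + 0.03294 + 0.01876 = 0.8781.
⟨E⟩ = Σ Eᵢ e^(−Eᵢ/kT) / Z = (0.0176·0.8264 + 0.315·0.03294 + 0.367·0.01876) / 0.8781 = 0.036 eV.

0.036 eV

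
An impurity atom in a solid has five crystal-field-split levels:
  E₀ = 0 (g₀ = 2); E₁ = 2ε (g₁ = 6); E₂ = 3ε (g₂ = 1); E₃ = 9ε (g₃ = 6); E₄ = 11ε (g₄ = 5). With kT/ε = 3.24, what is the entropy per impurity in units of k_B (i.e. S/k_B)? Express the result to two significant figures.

Eᵢ/kT = 0, 0.6173, 0.9259, 2.778, 3.395.
Z = Σ gᵢe^(−Eᵢ/kT) = 2·e^(−0) + 6·e^(−0.6173) + 1·e^(−0.9259) + 6·e^(−2.778) + 5·e^(−3.395) = 2.000 + 3.236 + 0.3962 + 0.3730 + 0.1677 = 6.173.
⟨E⟩ = Σ EᵢPᵢ = 2.084 ε.
S/k_B = ln Z + ⟨E⟩/kT = ln(6.173) + 2.084/3.24 = 1.820 + 0.6432 = 2.5.

2.5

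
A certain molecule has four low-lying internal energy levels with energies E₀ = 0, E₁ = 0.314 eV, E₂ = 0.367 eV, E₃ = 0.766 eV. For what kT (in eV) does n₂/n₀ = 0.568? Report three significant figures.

n₂/n₀ = exp[−(E₂−E₀)/kT] = 0.568.
⇒ (E₂−E₀)/kT = ln(1/0.568) = ln(1.7606) = 0.56565.
kT = 0.367 eV / 0.56565 = 0.649 eV.

0.649 eV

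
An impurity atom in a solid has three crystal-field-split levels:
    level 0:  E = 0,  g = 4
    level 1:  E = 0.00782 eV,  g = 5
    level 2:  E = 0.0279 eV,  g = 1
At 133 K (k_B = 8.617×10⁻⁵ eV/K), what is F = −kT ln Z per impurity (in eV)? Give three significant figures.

k_BT = 8.617×10⁻⁵ × 133 K = 0.011461 eV.
Eᵢ/kT = 0, 0.68231, 2.4343.
Z = Σ gᵢe^(−Eᵢ/kT) = 4·e^(−0) + 5·e^(−0.68231) + 1·e^(−2.4343) = 4.0000 + 2.5272 + 0.087659 = 6.6149.
F = −kT ln Z = −0.011461 × ln(6.6149) = −0.011461 × 1.8893 = -0.0217 eV.

-0.0217 eV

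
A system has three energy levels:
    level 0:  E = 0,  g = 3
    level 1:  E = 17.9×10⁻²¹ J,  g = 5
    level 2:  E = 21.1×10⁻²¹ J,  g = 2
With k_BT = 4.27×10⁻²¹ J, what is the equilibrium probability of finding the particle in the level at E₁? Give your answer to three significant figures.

Eᵢ/kT = 0, 4.1920, 4.9415.
Z = Σ gᵢe^(−Eᵢ/kT) = 3·e^(−0) + 5·e^(−4.1920) + 2·e^(−4.9415) = 3.0000 + 0.075580 + 0.014288 = 3.0899.
P₁ = g₁ e^(−E₁/kT) / Z = 0.075580/3.0899 = 0.0245.

0.0245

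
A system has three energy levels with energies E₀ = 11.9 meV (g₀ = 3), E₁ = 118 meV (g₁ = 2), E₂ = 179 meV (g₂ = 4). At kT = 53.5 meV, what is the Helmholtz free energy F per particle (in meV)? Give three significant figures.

Eᵢ/kT = 0.22243, 2.2056, 3.3458.
Z = Σ gᵢe^(−Eᵢ/kT) = 3·e^(−0.22243) + 2·e^(−2.2056) + 4·e^(−3.3458) = 2.4017 + 0.22037 + 0.14093 = 2.7630.
F = −kT ln Z = −53.5 × ln(2.7630) = −53.5 × 1.0163 = -54.4 meV.

-54.4 meV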